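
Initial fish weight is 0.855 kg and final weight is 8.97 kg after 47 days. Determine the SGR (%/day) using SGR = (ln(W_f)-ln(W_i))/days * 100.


ln(W_f) = ln(8.97) = 2.1938857
ln(W_i) = ln(0.855) = -0.15665381
ln(W_f) - ln(W_i) = 2.1938857 - -0.15665381 = 2.3505395
SGR = 2.3505395 / 47 * 100 = 5.00115 %/day

5.00115 %/day


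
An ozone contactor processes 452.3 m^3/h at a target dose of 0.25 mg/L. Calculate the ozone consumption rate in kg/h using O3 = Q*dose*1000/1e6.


O3 demand (mg/h) = Q * dose * 1000 = 452.3 * 0.25 * 1000 = 113075 mg/h
Convert mg to kg: 113075 / 1e6 = 0.113075 kg/h

0.113075 kg/h


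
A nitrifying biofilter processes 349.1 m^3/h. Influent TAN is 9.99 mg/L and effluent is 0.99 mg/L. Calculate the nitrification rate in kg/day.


Concentration drop: TAN_in - TAN_out = 9.99 - 0.99 = 9 mg/L
Hourly TAN removed = Q * dTAN = 349.1 m^3/h * 9 mg/L = 3141.9 g/h  (m^3/h * mg/L = g/h)
Daily TAN removed = 3141.9 * 24 = 75405.6 g/day
Convert to kg/day: 75405.6 / 1000 = 75.4056 kg/day

75.4056 kg/day


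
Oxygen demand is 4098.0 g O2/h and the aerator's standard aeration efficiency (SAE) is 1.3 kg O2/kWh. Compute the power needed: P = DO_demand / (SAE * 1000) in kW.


SAE in g O2/kWh = 1.3 * 1000 = 1300 g/kWh
P = DO_demand / SAE_g = 4098.0 / 1300 = 3.15231 kW

3.15231 kW


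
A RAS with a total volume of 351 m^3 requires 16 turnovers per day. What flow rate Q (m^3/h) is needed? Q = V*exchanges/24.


Daily recirculation volume = 351 m^3 * 16 = 5616 m^3/day
Flow rate Q = daily volume / 24 h = 5616 / 24 = 234 m^3/h

234 m^3/h


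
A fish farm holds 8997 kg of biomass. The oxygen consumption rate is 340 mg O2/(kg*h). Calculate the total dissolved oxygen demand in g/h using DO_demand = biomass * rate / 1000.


Total O2 consumption (mg/h) = 8997 kg * 340 mg/(kg*h) = 3058980 mg/h
Convert to g/h: 3058980 / 1000 = 3058.98 g/h

3058.98 g/h


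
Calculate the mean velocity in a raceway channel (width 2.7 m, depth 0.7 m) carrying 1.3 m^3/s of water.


Cross-sectional area = W * d = 2.7 * 0.7 = 1.89 m^2
Velocity = Q / A = 1.3 / 1.89 = 0.687831 m/s

0.687831 m/s


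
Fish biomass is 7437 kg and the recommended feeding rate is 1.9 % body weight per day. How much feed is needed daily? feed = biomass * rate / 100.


Feeding rate fraction = 1.9% / 100 = 0.019
Daily feed = 7437 kg * 0.019 = 141.303 kg/day

141.303 kg/day


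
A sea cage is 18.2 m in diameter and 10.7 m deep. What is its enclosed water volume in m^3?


r = d/2 = 18.2/2 = 9.1 m
Base area = pi*r^2 = pi*9.1^2 = 260.15529 m^2
Volume = 260.15529 * 10.7 = 2783.66 m^3

2783.66 m^3


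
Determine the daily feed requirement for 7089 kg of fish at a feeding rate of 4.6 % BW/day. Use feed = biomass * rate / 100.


Feeding rate fraction = 4.6% / 100 = 0.046
Daily feed = 7089 kg * 0.046 = 326.094 kg/day

326.094 kg/day


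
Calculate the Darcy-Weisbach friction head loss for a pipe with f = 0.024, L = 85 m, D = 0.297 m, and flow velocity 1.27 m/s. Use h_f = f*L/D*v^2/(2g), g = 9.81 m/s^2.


v^2 = 1.27^2 = 1.6129 m^2/s^2
L/D = 85/0.297 = 286.19529
h_f = f*(L/D)*v^2/(2g) = 0.024 * 286.19529 * 1.6129 / 19.62 = 0.564654 m

0.564654 m


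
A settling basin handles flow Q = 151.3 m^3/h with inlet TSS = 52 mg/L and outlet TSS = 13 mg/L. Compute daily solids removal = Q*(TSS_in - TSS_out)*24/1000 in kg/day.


Concentration drop: TSS_in - TSS_out = 52 - 13 = 39 mg/L
Hourly solids removed = Q * dTSS = 151.3 m^3/h * 39 mg/L = 5900.7 g/h  (m^3/h * mg/L = g/h)
Daily solids removed = 5900.7 * 24 = 141616.8 g/day
Convert g to kg: 141616.8 / 1000 = 141.6168 kg/day

141.6168 kg/day


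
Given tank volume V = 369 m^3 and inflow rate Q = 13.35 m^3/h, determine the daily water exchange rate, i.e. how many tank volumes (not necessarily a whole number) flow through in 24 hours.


Daily flow volume = 13.35 m^3/h * 24 h = 320.4 m^3/day
Exchanges = daily flow / tank volume = 320.4 / 369 = 0.868293 exchanges/day

0.868293 exchanges/day


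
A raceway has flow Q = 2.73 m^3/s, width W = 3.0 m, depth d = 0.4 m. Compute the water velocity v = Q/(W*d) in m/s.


Cross-sectional area = W * d = 3.0 * 0.4 = 1.2 m^2
Velocity = Q / A = 2.73 / 1.2 = 2.275 m/s

2.275 m/s


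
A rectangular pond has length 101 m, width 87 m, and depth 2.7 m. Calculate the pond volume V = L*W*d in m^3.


Base area = L * W = 101 * 87 = 8787 m^2
Volume = area * depth = 8787 * 2.7 = 23724.9 m^3

23724.9 m^3


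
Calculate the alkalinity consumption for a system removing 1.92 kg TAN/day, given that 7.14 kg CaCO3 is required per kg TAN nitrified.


Alkalinity factor: 7.14 kg CaCO3 consumed per kg TAN nitrified
alk = 1.92 kg TAN * 7.14 = 13.7088 kg CaCO3/day

13.7088 kg CaCO3/day


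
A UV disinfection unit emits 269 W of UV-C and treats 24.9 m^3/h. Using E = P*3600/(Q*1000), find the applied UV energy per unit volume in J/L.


Energy delivered per hour = 269 W * 3600 s = 968400 J/h
Volume treated per hour = 24.9 m^3/h * 1000 = 24900 L/h
dose = 968400 / 24900 = 38.8916 J/L

38.8916 J/L


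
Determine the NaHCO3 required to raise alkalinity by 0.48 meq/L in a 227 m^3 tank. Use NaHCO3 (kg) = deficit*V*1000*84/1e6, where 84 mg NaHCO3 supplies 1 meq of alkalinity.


Tank volume in L = 227 m^3 * 1000 = 227000 L
Total meq required = 0.48 meq/L * 227000 L = 108960 meq
NaHCO3 mass = 108960 meq * 84 mg/meq / 1e6 = 9.15264 kg

9.15264 kg


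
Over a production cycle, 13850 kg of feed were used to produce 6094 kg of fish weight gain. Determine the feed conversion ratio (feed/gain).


FCR = feed consumed / weight gained
FCR = 13850 kg / 6094 kg = 2.27273

2.27273


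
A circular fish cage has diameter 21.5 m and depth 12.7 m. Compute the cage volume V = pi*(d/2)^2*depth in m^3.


r = d/2 = 21.5/2 = 10.75 m
Base area = pi*r^2 = pi*10.75^2 = 363.0503 m^2
Volume = 363.0503 * 12.7 = 4610.74 m^3

4610.74 m^3


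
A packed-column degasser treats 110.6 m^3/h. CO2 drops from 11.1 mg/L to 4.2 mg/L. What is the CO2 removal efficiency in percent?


CO2_out / CO2_in = 4.2 / 11.1 = 0.37837838
Fraction remaining = 0.37837838
efficiency = (1 - 0.37837838) * 100 = 62.1622 %

62.1622 %


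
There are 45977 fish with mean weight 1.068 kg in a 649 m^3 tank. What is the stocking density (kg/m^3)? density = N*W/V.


Total biomass = 45977 fish * 1.068 kg = 49103.436 kg
Density = total biomass / volume = 49103.436 / 649 = 75.6601 kg/m^3

75.6601 kg/m^3


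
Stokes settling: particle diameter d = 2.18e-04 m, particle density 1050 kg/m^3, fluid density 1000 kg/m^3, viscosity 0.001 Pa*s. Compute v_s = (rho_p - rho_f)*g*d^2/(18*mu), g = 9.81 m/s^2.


Density difference: rho_p - rho_f = 1050 - 1000 = 50 kg/m^3
d^2 = (2.18e-04)^2 = 4.7524e-08 m^2
Numerator = (rho_p - rho_f) * g * d^2 = 50 * 9.81 * 4.7524e-08 = 2.3310522e-05
Denominator = 18 * mu = 18 * 0.001 = 0.018
v_s = 2.3310522e-05 / 0.018 = 0.00129503 m/s
Check: Re = rho_f * v_s * d / mu = 1000 * 0.00129503 * 2.18e-04 / 0.001 = 0.282 < 1, so Stokes' law applies.

0.00129503 m/s


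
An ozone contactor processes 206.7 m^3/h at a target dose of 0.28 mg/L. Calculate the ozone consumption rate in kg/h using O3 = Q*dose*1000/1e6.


O3 demand (mg/h) = Q * dose * 1000 = 206.7 * 0.28 * 1000 = 57876 mg/h
Convert mg to kg: 57876 / 1e6 = 0.057876 kg/h

0.057876 kg/h


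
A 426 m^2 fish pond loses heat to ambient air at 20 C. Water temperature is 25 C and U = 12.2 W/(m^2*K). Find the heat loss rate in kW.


Temperature difference dT = 25 - 20 = 5 K
Heat loss (W) = U * A * dT = 12.2 * 426 * 5 = 25986 W
Convert to kW: 25986 / 1000 = 25.986 kW

25.986 kW


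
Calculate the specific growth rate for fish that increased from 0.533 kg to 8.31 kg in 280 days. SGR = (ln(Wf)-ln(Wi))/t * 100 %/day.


ln(W_f) = ln(8.31) = 2.1174596
ln(W_i) = ln(0.533) = -0.62923385
ln(W_f) - ln(W_i) = 2.1174596 - -0.62923385 = 2.7466934
SGR = 2.7466934 / 280 * 100 = 0.980962 %/day

0.980962 %/day


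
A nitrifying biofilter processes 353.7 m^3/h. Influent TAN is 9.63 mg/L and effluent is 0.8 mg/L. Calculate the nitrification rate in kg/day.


Concentration drop: TAN_in - TAN_out = 9.63 - 0.8 = 8.83 mg/L
Hourly TAN removed = Q * dTAN = 353.7 m^3/h * 8.83 mg/L = 3123.171 g/h  (m^3/h * mg/L = g/h)
Daily TAN removed = 3123.171 * 24 = 74956.104 g/day
Convert to kg/day: 74956.104 / 1000 = 74.956104 kg/day

74.956104 kg/day


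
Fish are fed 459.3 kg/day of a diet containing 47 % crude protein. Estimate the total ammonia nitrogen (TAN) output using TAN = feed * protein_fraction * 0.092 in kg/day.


Protein in feed = 459.3 * 47/100 = 215.871 kg/day
TAN = protein * 0.092 = 215.871 * 0.092 = 19.860132 kg/day

19.860132 kg/day


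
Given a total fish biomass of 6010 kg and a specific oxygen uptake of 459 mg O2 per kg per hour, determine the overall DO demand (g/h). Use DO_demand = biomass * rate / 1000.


Total O2 consumption (mg/h) = 6010 kg * 459 mg/(kg*h) = 2758590 mg/h
Convert to g/h: 2758590 / 1000 = 2758.59 g/h

2758.59 g/h


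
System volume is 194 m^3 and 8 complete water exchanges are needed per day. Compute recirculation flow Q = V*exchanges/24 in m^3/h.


Daily recirculation volume = 194 m^3 * 8 = 1552 m^3/day
Flow rate Q = daily volume / 24 h = 1552 / 24 = 64.6667 m^3/h

64.6667 m^3/h


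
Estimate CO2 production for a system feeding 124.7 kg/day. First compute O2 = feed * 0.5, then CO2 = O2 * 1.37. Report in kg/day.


O2 = 124.7 * 0.5 = 62.35
CO2 = 62.35 * 1.37 = 85.4195

85.4195 kg/day


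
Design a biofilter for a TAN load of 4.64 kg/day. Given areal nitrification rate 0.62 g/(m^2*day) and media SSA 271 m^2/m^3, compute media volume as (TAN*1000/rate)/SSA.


A = 4.64*1000 / 0.62 = 7483.871 m^2
V = 7483.871 / 271 = 27.6158

27.6158 m^3


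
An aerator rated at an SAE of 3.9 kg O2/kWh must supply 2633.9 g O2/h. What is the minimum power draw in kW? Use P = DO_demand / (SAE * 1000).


SAE in g O2/kWh = 3.9 * 1000 = 3900 g/kWh
P = DO_demand / SAE_g = 2633.9 / 3900 = 0.675359 kW

0.675359 kW


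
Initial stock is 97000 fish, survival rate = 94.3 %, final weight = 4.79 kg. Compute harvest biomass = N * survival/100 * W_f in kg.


Survivors = 97000 * 94.3/100 = 91471 fish
Harvest biomass = survivors * W_f = 91471 * 4.79 = 438146.09 kg

438146.09 kg


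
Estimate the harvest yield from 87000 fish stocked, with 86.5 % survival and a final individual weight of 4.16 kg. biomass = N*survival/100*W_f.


Survivors = 87000 * 86.5/100 = 75255 fish
Harvest biomass = survivors * W_f = 75255 * 4.16 = 313060.8 kg

313060.8 kg


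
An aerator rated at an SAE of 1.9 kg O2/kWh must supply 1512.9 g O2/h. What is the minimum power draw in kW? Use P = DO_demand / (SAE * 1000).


SAE in g O2/kWh = 1.9 * 1000 = 1900 g/kWh
P = DO_demand / SAE_g = 1512.9 / 1900 = 0.796263 kW

0.796263 kW


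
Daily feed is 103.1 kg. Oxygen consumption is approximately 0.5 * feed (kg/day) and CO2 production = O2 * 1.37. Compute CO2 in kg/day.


O2 = 103.1 * 0.5 = 51.55
CO2 = 51.55 * 1.37 = 70.6235

70.6235 kg/day


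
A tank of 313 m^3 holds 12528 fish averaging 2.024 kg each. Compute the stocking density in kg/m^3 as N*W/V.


Total biomass = 12528 fish * 2.024 kg = 25356.672 kg
Density = total biomass / volume = 25356.672 / 313 = 81.0117 kg/m^3

81.0117 kg/m^3


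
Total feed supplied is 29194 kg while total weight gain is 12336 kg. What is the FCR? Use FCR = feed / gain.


FCR = feed consumed / weight gained
FCR = 29194 kg / 12336 kg = 2.36657

2.36657


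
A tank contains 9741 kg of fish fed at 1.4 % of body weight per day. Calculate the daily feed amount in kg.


Feeding rate fraction = 1.4% / 100 = 0.014
Daily feed = 9741 kg * 0.014 = 136.374 kg/day

136.374 kg/day


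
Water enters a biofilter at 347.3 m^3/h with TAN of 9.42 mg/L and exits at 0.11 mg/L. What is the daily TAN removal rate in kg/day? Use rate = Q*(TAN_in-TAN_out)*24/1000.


Concentration drop: TAN_in - TAN_out = 9.42 - 0.11 = 9.31 mg/L
Hourly TAN removed = Q * dTAN = 347.3 m^3/h * 9.31 mg/L = 3233.363 g/h  (m^3/h * mg/L = g/h)
Daily TAN removed = 3233.363 * 24 = 77600.712 g/day
Convert to kg/day: 77600.712 / 1000 = 77.600712 kg/day

77.600712 kg/day


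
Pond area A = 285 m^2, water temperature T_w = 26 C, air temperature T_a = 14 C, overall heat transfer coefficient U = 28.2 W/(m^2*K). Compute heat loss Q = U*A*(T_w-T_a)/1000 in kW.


Temperature difference dT = 26 - 14 = 12 K
Heat loss (W) = U * A * dT = 28.2 * 285 * 12 = 96444 W
Convert to kW: 96444 / 1000 = 96.444 kW

96.444 kW


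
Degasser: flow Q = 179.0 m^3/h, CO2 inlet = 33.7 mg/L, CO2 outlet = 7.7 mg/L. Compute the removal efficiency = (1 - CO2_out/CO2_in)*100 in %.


CO2_out / CO2_in = 7.7 / 33.7 = 0.22848665
Fraction remaining = 0.22848665
efficiency = (1 - 0.22848665) * 100 = 77.1513 %

77.1513 %


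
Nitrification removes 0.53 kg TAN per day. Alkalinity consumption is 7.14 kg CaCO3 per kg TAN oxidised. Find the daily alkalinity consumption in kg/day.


Alkalinity factor: 7.14 kg CaCO3 consumed per kg TAN nitrified
alk = 0.53 kg TAN * 7.14 = 3.7842 kg CaCO3/day

3.7842 kg CaCO3/day


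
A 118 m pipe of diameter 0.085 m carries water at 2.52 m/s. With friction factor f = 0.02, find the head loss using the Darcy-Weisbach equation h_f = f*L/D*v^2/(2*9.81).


v^2 = 2.52^2 = 6.3504 m^2/s^2
L/D = 118/0.085 = 1388.2353
h_f = f*(L/D)*v^2/(2g) = 0.02 * 1388.2353 * 6.3504 / 19.62 = 8.98659 m

8.98659 m


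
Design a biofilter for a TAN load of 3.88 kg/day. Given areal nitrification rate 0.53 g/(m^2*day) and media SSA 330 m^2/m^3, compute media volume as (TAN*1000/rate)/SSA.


A = 3.88*1000 / 0.53 = 7320.7547 m^2
V = 7320.7547 / 330 = 22.1841

22.1841 m^3


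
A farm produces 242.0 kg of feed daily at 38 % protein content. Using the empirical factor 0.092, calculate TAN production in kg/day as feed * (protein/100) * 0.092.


Protein in feed = 242.0 * 38/100 = 91.96 kg/day
TAN = protein * 0.092 = 91.96 * 0.092 = 8.46032 kg/day

8.46032 kg/day


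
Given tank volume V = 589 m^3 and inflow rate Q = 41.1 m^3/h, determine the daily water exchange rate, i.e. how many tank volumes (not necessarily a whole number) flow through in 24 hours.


Daily flow volume = 41.1 m^3/h * 24 h = 986.4 m^3/day
Exchanges = daily flow / tank volume = 986.4 / 589 = 1.6747 exchanges/day

1.6747 exchanges/day


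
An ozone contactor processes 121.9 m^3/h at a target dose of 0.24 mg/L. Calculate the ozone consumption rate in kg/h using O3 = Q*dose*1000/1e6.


O3 demand (mg/h) = Q * dose * 1000 = 121.9 * 0.24 * 1000 = 29256 mg/h
Convert mg to kg: 29256 / 1e6 = 0.029256 kg/h

0.029256 kg/h


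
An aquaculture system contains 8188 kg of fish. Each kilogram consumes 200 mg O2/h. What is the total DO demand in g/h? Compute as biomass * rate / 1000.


Total O2 consumption (mg/h) = 8188 kg * 200 mg/(kg*h) = 1637600 mg/h
Convert to g/h: 1637600 / 1000 = 1637.6 g/h

1637.6 g/h


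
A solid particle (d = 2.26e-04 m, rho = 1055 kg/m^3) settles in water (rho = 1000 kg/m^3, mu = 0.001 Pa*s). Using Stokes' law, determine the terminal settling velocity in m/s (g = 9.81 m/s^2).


Density difference: rho_p - rho_f = 1055 - 1000 = 55 kg/m^3
d^2 = (2.26e-04)^2 = 5.1076e-08 m^2
Numerator = (rho_p - rho_f) * g * d^2 = 55 * 9.81 * 5.1076e-08 = 2.7558056e-05
Denominator = 18 * mu = 18 * 0.001 = 0.018
v_s = 2.7558056e-05 / 0.018 = 0.001531 m/s
Check: Re = rho_f * v_s * d / mu = 1000 * 0.001531 * 2.26e-04 / 0.001 = 0.346 < 1, so Stokes' law applies.

0.001531 m/s


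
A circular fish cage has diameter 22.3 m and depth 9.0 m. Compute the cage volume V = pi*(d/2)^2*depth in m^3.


r = d/2 = 22.3/2 = 11.15 m
Base area = pi*r^2 = pi*11.15^2 = 390.57065 m^2
Volume = 390.57065 * 9.0 = 3515.14 m^3

3515.14 m^3


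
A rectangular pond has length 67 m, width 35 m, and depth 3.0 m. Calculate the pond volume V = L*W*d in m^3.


Base area = L * W = 67 * 35 = 2345 m^2
Volume = area * depth = 2345 * 3.0 = 7035 m^3

7035 m^3


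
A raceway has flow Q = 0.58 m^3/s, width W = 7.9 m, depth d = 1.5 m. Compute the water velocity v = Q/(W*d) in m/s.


Cross-sectional area = W * d = 7.9 * 1.5 = 11.85 m^2
Velocity = Q / A = 0.58 / 11.85 = 0.0489451 m/s

0.0489451 m/s


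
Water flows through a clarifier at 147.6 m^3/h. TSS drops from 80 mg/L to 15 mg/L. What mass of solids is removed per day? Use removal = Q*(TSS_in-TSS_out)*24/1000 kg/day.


Concentration drop: TSS_in - TSS_out = 80 - 15 = 65 mg/L
Hourly solids removed = Q * dTSS = 147.6 m^3/h * 65 mg/L = 9594 g/h  (m^3/h * mg/L = g/h)
Daily solids removed = 9594 * 24 = 230256 g/day
Convert g to kg: 230256 / 1000 = 230.256 kg/day

230.256 kg/day


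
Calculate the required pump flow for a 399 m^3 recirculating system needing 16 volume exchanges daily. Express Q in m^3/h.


Daily recirculation volume = 399 m^3 * 16 = 6384 m^3/day
Flow rate Q = daily volume / 24 h = 6384 / 24 = 266 m^3/h

266 m^3/h


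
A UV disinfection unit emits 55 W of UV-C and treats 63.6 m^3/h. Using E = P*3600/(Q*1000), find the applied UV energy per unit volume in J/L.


Energy delivered per hour = 55 W * 3600 s = 198000 J/h
Volume treated per hour = 63.6 m^3/h * 1000 = 63600 L/h
dose = 198000 / 63600 = 3.11321 J/L

3.11321 J/L


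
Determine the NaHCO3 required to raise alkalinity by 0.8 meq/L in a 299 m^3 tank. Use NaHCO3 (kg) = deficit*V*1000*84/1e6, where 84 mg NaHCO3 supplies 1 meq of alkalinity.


Tank volume in L = 299 m^3 * 1000 = 299000 L
Total meq required = 0.8 meq/L * 299000 L = 239200 meq
NaHCO3 mass = 239200 meq * 84 mg/meq / 1e6 = 20.0928 kg

20.0928 kg


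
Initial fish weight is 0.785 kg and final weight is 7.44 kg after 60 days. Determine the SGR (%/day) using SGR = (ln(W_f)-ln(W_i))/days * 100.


ln(W_f) = ln(7.44) = 2.0068708
ln(W_i) = ln(0.785) = -0.24207156
ln(W_f) - ln(W_i) = 2.0068708 - -0.24207156 = 2.2489424
SGR = 2.2489424 / 60 * 100 = 3.74824 %/day

3.74824 %/day


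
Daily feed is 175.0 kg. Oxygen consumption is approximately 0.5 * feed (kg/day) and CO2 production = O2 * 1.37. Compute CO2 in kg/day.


O2 = 175.0 * 0.5 = 87.5
CO2 = 87.5 * 1.37 = 119.875

119.875 kg/day


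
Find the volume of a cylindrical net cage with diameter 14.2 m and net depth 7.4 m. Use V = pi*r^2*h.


r = d/2 = 14.2/2 = 7.1 m
Base area = pi*r^2 = pi*7.1^2 = 158.36769 m^2
Volume = 158.36769 * 7.4 = 1171.92 m^3

1171.92 m^3


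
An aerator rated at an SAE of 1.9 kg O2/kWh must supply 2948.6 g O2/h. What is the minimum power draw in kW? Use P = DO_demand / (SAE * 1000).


SAE in g O2/kWh = 1.9 * 1000 = 1900 g/kWh
P = DO_demand / SAE_g = 2948.6 / 1900 = 1.55189 kW

1.55189 kW


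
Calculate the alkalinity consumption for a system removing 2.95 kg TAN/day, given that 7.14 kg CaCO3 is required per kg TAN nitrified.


Alkalinity factor: 7.14 kg CaCO3 consumed per kg TAN nitrified
alk = 2.95 kg TAN * 7.14 = 21.063 kg CaCO3/day

21.063 kg CaCO3/day


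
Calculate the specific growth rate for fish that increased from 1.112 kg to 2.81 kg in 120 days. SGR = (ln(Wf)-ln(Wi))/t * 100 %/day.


ln(W_f) = ln(2.81) = 1.0331845
ln(W_i) = ln(1.112) = 0.1061602
ln(W_f) - ln(W_i) = 1.0331845 - 0.1061602 = 0.9270243
SGR = 0.9270243 / 120 * 100 = 0.77252 %/day

0.77252 %/day


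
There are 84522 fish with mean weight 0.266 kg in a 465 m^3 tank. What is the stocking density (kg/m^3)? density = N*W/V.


Total biomass = 84522 fish * 0.266 kg = 22482.852 kg
Density = total biomass / volume = 22482.852 / 465 = 48.3502 kg/m^3

48.3502 kg/m^3


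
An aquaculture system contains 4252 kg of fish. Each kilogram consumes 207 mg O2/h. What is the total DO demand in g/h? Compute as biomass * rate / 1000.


Total O2 consumption (mg/h) = 4252 kg * 207 mg/(kg*h) = 880164 mg/h
Convert to g/h: 880164 / 1000 = 880.164 g/h

880.164 g/h


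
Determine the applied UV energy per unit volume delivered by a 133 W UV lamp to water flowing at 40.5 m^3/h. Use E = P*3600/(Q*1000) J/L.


Energy delivered per hour = 133 W * 3600 s = 478800 J/h
Volume treated per hour = 40.5 m^3/h * 1000 = 40500 L/h
dose = 478800 / 40500 = 11.8222 J/L

11.8222 J/L


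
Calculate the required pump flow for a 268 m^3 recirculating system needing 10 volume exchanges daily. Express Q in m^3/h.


Daily recirculation volume = 268 m^3 * 10 = 2680 m^3/day
Flow rate Q = daily volume / 24 h = 2680 / 24 = 111.667 m^3/h

111.667 m^3/h


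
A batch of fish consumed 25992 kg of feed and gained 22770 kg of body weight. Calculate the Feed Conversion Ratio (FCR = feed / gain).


FCR = feed consumed / weight gained
FCR = 25992 kg / 22770 kg = 1.1415

1.1415


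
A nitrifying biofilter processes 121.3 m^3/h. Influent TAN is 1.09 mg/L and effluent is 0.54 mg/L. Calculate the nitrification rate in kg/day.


Concentration drop: TAN_in - TAN_out = 1.09 - 0.54 = 0.55 mg/L
Hourly TAN removed = Q * dTAN = 121.3 m^3/h * 0.55 mg/L = 66.715 g/h  (m^3/h * mg/L = g/h)
Daily TAN removed = 66.715 * 24 = 1601.16 g/day
Convert to kg/day: 1601.16 / 1000 = 1.60116 kg/day

1.60116 kg/day


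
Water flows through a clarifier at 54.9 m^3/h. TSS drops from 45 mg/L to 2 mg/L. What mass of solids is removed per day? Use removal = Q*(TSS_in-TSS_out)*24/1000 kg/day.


Concentration drop: TSS_in - TSS_out = 45 - 2 = 43 mg/L
Hourly solids removed = Q * dTSS = 54.9 m^3/h * 43 mg/L = 2360.7 g/h  (m^3/h * mg/L = g/h)
Daily solids removed = 2360.7 * 24 = 56656.8 g/day
Convert g to kg: 56656.8 / 1000 = 56.6568 kg/day

56.6568 kg/day


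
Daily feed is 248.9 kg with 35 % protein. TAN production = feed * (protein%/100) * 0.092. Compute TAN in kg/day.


Protein in feed = 248.9 * 35/100 = 87.115 kg/day
TAN = protein * 0.092 = 87.115 * 0.092 = 8.01458 kg/day

8.01458 kg/day


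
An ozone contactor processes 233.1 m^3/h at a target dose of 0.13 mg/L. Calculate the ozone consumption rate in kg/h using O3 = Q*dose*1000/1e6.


O3 demand (mg/h) = Q * dose * 1000 = 233.1 * 0.13 * 1000 = 30303 mg/h
Convert mg to kg: 30303 / 1e6 = 0.030303 kg/h

0.030303 kg/h


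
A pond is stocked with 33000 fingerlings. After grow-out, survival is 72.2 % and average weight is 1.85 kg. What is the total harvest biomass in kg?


Survivors = 33000 * 72.2/100 = 23826 fish
Harvest biomass = survivors * W_f = 23826 * 1.85 = 44078.1 kg

44078.1 kg


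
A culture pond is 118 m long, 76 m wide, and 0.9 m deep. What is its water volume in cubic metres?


Base area = L * W = 118 * 76 = 8968 m^2
Volume = area * depth = 8968 * 0.9 = 8071.2 m^3

8071.2 m^3


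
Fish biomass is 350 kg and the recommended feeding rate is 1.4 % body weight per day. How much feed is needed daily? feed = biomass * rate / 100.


Feeding rate fraction = 1.4% / 100 = 0.014
Daily feed = 350 kg * 0.014 = 4.9 kg/day

4.9 kg/day


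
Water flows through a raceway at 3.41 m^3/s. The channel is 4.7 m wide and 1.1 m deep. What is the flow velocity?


Cross-sectional area = W * d = 4.7 * 1.1 = 5.17 m^2
Velocity = Q / A = 3.41 / 5.17 = 0.659574 m/s

0.659574 m/s


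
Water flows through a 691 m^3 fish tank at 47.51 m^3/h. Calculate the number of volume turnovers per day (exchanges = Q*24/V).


Daily flow volume = 47.51 m^3/h * 24 h = 1140.24 m^3/day
Exchanges = daily flow / tank volume = 1140.24 / 691 = 1.65013 exchanges/day

1.65013 exchanges/day


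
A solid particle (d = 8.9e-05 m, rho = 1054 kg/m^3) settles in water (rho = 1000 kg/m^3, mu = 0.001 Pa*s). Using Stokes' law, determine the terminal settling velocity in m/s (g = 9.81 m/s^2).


Density difference: rho_p - rho_f = 1054 - 1000 = 54 kg/m^3
d^2 = (8.9e-05)^2 = 7.921e-09 m^2
Numerator = (rho_p - rho_f) * g * d^2 = 54 * 9.81 * 7.921e-09 = 4.1960705e-06
Denominator = 18 * mu = 18 * 0.001 = 0.018
v_s = 4.1960705e-06 / 0.018 = 2.33115e-04 m/s
Check: Re = rho_f * v_s * d / mu = 1000 * 2.33115e-04 * 8.9e-05 / 0.001 = 0.0207 < 1, so Stokes' law applies.

2.33115e-04 m/s


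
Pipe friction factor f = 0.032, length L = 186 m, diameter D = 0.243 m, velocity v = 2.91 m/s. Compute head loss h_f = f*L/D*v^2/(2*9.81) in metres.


v^2 = 2.91^2 = 8.4681 m^2/s^2
L/D = 186/0.243 = 765.4321
h_f = f*(L/D)*v^2/(2g) = 0.032 * 765.4321 * 8.4681 / 19.62 = 10.5717 m

10.5717 m


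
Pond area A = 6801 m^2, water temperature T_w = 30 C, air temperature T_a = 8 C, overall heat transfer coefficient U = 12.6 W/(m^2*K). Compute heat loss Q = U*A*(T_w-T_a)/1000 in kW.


Temperature difference dT = 30 - 8 = 22 K
Heat loss (W) = U * A * dT = 12.6 * 6801 * 22 = 1885237.2 W
Convert to kW: 1885237.2 / 1000 = 1885.2372 kW

1885.2372 kW


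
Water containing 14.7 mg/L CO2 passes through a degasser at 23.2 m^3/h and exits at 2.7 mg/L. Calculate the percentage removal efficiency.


CO2_out / CO2_in = 2.7 / 14.7 = 0.18367347
Fraction remaining = 0.18367347
efficiency = (1 - 0.18367347) * 100 = 81.6327 %

81.6327 %


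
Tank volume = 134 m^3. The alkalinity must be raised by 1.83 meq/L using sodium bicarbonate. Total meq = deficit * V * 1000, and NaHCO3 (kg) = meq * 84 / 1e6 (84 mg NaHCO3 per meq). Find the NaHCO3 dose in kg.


Tank volume in L = 134 m^3 * 1000 = 134000 L
Total meq required = 1.83 meq/L * 134000 L = 245220 meq
NaHCO3 mass = 245220 meq * 84 mg/meq / 1e6 = 20.5985 kg

20.5985 kg


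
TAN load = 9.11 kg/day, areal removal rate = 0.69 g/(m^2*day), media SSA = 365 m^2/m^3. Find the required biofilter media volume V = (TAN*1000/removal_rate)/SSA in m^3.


A = 9.11*1000 / 0.69 = 13202.899 m^2
V = 13202.899 / 365 = 36.1723

36.1723 m^3


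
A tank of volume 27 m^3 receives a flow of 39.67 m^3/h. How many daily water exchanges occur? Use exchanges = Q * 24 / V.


Daily flow volume = 39.67 m^3/h * 24 h = 952.08 m^3/day
Exchanges = daily flow / tank volume = 952.08 / 27 = 35.2622 exchanges/day

35.2622 exchanges/day


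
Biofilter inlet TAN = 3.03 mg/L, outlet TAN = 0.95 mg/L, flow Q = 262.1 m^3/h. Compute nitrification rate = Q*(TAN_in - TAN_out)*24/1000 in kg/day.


Concentration drop: TAN_in - TAN_out = 3.03 - 0.95 = 2.08 mg/L
Hourly TAN removed = Q * dTAN = 262.1 m^3/h * 2.08 mg/L = 545.168 g/h  (m^3/h * mg/L = g/h)
Daily TAN removed = 545.168 * 24 = 13084.032 g/day
Convert to kg/day: 13084.032 / 1000 = 13.084032 kg/day

13.084032 kg/day


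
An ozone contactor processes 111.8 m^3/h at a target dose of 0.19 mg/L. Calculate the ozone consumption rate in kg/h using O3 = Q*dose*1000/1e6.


O3 demand (mg/h) = Q * dose * 1000 = 111.8 * 0.19 * 1000 = 21242 mg/h
Convert mg to kg: 21242 / 1e6 = 0.021242 kg/h

0.021242 kg/h


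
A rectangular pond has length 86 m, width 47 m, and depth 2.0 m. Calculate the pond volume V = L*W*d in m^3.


Base area = L * W = 86 * 47 = 4042 m^2
Volume = area * depth = 4042 * 2.0 = 8084 m^3

8084 m^3


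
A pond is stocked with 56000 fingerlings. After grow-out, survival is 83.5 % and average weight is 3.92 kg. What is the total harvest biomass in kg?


Survivors = 56000 * 83.5/100 = 46760 fish
Harvest biomass = survivors * W_f = 46760 * 3.92 = 183299.2 kg

183299.2 kg


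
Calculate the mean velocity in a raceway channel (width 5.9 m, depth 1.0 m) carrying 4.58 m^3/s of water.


Cross-sectional area = W * d = 5.9 * 1.0 = 5.9 m^2
Velocity = Q / A = 4.58 / 5.9 = 0.776271 m/s

0.776271 m/s


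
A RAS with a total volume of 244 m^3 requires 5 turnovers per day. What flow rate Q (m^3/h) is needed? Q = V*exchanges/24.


Daily recirculation volume = 244 m^3 * 5 = 1220 m^3/day
Flow rate Q = daily volume / 24 h = 1220 / 24 = 50.8333 m^3/h

50.8333 m^3/h


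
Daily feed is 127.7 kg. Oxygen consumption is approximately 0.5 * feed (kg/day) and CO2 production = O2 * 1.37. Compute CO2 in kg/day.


O2 = 127.7 * 0.5 = 63.85
CO2 = 63.85 * 1.37 = 87.4745

87.4745 kg/day


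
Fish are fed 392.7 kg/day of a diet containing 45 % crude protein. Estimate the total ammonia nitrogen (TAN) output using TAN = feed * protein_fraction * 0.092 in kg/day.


Protein in feed = 392.7 * 45/100 = 176.715 kg/day
TAN = protein * 0.092 = 176.715 * 0.092 = 16.25778 kg/day

16.25778 kg/day


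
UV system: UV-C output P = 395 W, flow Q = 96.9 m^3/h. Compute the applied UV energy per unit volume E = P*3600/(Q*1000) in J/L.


Energy delivered per hour = 395 W * 3600 s = 1422000 J/h
Volume treated per hour = 96.9 m^3/h * 1000 = 96900 L/h
dose = 1422000 / 96900 = 14.6749 J/L

14.6749 J/L


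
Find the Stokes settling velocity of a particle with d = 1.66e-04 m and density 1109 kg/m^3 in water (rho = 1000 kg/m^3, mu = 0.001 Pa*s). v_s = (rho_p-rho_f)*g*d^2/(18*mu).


Density difference: rho_p - rho_f = 1109 - 1000 = 109 kg/m^3
d^2 = (1.66e-04)^2 = 2.7556e-08 m^2
Numerator = (rho_p - rho_f) * g * d^2 = 109 * 9.81 * 2.7556e-08 = 2.9465355e-05
Denominator = 18 * mu = 18 * 0.001 = 0.018
v_s = 2.9465355e-05 / 0.018 = 0.00163696 m/s
Check: Re = rho_f * v_s * d / mu = 1000 * 0.00163696 * 1.66e-04 / 0.001 = 0.272 < 1, so Stokes' law applies.

0.00163696 m/s


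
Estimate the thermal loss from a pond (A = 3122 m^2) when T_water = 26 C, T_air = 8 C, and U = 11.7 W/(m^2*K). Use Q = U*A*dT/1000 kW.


Temperature difference dT = 26 - 8 = 18 K
Heat loss (W) = U * A * dT = 11.7 * 3122 * 18 = 657493.2 W
Convert to kW: 657493.2 / 1000 = 657.4932 kW

657.4932 kW


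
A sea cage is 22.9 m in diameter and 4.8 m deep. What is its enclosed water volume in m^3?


r = d/2 = 22.9/2 = 11.45 m
Base area = pi*r^2 = pi*11.45^2 = 411.87065 m^2
Volume = 411.87065 * 4.8 = 1976.98 m^3

1976.98 m^3


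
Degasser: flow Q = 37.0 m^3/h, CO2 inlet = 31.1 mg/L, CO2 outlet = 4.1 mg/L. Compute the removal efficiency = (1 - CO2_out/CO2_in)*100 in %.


CO2_out / CO2_in = 4.1 / 31.1 = 0.1318328
Fraction remaining = 0.1318328
efficiency = (1 - 0.1318328) * 100 = 86.8167 %

86.8167 %


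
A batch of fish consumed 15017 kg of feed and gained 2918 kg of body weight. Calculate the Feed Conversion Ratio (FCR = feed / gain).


FCR = feed consumed / weight gained
FCR = 15017 kg / 2918 kg = 5.14633

5.14633


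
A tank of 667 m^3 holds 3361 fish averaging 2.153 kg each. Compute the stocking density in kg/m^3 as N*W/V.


Total biomass = 3361 fish * 2.153 kg = 7236.233 kg
Density = total biomass / volume = 7236.233 / 667 = 10.8489 kg/m^3

10.8489 kg/m^3


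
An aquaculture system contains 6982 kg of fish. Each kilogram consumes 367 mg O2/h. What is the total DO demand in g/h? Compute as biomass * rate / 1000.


Total O2 consumption (mg/h) = 6982 kg * 367 mg/(kg*h) = 2562394 mg/h
Convert to g/h: 2562394 / 1000 = 2562.394 g/h

2562.394 g/h


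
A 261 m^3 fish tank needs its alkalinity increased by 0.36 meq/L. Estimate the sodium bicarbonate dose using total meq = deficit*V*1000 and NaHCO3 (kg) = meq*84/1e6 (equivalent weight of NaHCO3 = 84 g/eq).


Tank volume in L = 261 m^3 * 1000 = 261000 L
Total meq required = 0.36 meq/L * 261000 L = 93960 meq
NaHCO3 mass = 93960 meq * 84 mg/meq / 1e6 = 7.89264 kg

7.89264 kg


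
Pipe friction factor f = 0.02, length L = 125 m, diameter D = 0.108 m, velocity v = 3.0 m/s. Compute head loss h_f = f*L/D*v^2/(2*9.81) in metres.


v^2 = 3.0^2 = 9 m^2/s^2
L/D = 125/0.108 = 1157.4074
h_f = f*(L/D)*v^2/(2g) = 0.02 * 1157.4074 * 9 / 19.62 = 10.6184 m

10.6184 m


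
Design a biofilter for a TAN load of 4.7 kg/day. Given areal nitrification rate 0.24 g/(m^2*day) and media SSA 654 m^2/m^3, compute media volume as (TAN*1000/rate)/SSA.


A = 4.7*1000 / 0.24 = 19583.333 m^2
V = 19583.333 / 654 = 29.9439

29.9439 m^3


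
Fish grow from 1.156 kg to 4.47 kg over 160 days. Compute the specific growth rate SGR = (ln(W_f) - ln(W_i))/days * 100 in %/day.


ln(W_f) = ln(4.47) = 1.4973884
ln(W_i) = ln(1.156) = 0.14496577
ln(W_f) - ln(W_i) = 1.4973884 - 0.14496577 = 1.3524226
SGR = 1.3524226 / 160 * 100 = 0.845264 %/day

0.845264 %/day


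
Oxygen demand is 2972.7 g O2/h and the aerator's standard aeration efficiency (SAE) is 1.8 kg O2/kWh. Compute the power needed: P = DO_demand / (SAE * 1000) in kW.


SAE in g O2/kWh = 1.8 * 1000 = 1800 g/kWh
P = DO_demand / SAE_g = 2972.7 / 1800 = 1.6515 kW

1.6515 kW


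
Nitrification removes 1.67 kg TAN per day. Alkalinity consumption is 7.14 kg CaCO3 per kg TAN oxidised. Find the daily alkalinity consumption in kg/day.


Alkalinity factor: 7.14 kg CaCO3 consumed per kg TAN nitrified
alk = 1.67 kg TAN * 7.14 = 11.9238 kg CaCO3/day

11.9238 kg CaCO3/day


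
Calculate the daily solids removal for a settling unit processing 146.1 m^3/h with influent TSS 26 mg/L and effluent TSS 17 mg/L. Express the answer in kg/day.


Concentration drop: TSS_in - TSS_out = 26 - 17 = 9 mg/L
Hourly solids removed = Q * dTSS = 146.1 m^3/h * 9 mg/L = 1314.9 g/h  (m^3/h * mg/L = g/h)
Daily solids removed = 1314.9 * 24 = 31557.6 g/day
Convert g to kg: 31557.6 / 1000 = 31.5576 kg/day

31.5576 kg/day


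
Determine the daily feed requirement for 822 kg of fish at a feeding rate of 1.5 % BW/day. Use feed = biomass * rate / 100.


Feeding rate fraction = 1.5% / 100 = 0.015
Daily feed = 822 kg * 0.015 = 12.33 kg/day

12.33 kg/day


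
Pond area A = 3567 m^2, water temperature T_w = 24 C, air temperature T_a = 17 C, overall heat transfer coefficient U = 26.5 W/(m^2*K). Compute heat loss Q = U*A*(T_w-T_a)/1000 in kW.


Temperature difference dT = 24 - 17 = 7 K
Heat loss (W) = U * A * dT = 26.5 * 3567 * 7 = 661678.5 W
Convert to kW: 661678.5 / 1000 = 661.6785 kW

661.6785 kW


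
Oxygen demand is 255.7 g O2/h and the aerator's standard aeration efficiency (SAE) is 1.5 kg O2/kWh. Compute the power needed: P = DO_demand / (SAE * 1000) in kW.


SAE in g O2/kWh = 1.5 * 1000 = 1500 g/kWh
P = DO_demand / SAE_g = 255.7 / 1500 = 0.170467 kW

0.170467 kW


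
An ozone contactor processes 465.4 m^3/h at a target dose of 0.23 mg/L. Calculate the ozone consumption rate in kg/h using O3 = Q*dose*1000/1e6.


O3 demand (mg/h) = Q * dose * 1000 = 465.4 * 0.23 * 1000 = 107042 mg/h
Convert mg to kg: 107042 / 1e6 = 0.107042 kg/h

0.107042 kg/h


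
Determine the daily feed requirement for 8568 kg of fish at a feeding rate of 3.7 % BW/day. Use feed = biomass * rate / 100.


Feeding rate fraction = 3.7% / 100 = 0.037
Daily feed = 8568 kg * 0.037 = 317.016 kg/day

317.016 kg/day


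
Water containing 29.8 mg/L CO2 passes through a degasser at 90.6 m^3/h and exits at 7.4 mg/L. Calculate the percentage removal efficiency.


CO2_out / CO2_in = 7.4 / 29.8 = 0.24832215
Fraction remaining = 0.24832215
efficiency = (1 - 0.24832215) * 100 = 75.1678 %

75.1678 %


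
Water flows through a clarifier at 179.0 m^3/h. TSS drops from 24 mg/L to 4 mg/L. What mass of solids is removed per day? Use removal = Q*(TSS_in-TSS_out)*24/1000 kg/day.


Concentration drop: TSS_in - TSS_out = 24 - 4 = 20 mg/L
Hourly solids removed = Q * dTSS = 179.0 m^3/h * 20 mg/L = 3580 g/h  (m^3/h * mg/L = g/h)
Daily solids removed = 3580 * 24 = 85920 g/day
Convert g to kg: 85920 / 1000 = 85.92 kg/day

85.92 kg/day


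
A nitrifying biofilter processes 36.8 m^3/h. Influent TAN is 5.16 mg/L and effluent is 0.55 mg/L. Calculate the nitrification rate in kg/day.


Concentration drop: TAN_in - TAN_out = 5.16 - 0.55 = 4.61 mg/L
Hourly TAN removed = Q * dTAN = 36.8 m^3/h * 4.61 mg/L = 169.648 g/h  (m^3/h * mg/L = g/h)
Daily TAN removed = 169.648 * 24 = 4071.552 g/day
Convert to kg/day: 4071.552 / 1000 = 4.071552 kg/day

4.071552 kg/day


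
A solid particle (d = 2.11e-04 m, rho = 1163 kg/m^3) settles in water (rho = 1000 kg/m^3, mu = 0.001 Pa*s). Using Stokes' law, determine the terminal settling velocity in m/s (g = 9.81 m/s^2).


Density difference: rho_p - rho_f = 1163 - 1000 = 163 kg/m^3
d^2 = (2.11e-04)^2 = 4.4521e-08 m^2
Numerator = (rho_p - rho_f) * g * d^2 = 163 * 9.81 * 4.4521e-08 = 7.1190415e-05
Denominator = 18 * mu = 18 * 0.001 = 0.018
v_s = 7.1190415e-05 / 0.018 = 0.00395502 m/s
Check: Re = rho_f * v_s * d / mu = 1000 * 0.00395502 * 2.11e-04 / 0.001 = 0.835 < 1, so Stokes' law applies.

0.00395502 m/s


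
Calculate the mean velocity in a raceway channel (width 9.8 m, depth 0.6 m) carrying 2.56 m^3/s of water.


Cross-sectional area = W * d = 9.8 * 0.6 = 5.88 m^2
Velocity = Q / A = 2.56 / 5.88 = 0.435374 m/s

0.435374 m/s


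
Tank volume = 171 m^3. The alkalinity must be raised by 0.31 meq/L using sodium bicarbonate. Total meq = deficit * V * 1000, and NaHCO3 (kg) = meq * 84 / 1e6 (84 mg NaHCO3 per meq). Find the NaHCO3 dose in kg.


Tank volume in L = 171 m^3 * 1000 = 171000 L
Total meq required = 0.31 meq/L * 171000 L = 53010 meq
NaHCO3 mass = 53010 meq * 84 mg/meq / 1e6 = 4.45284 kg

4.45284 kg


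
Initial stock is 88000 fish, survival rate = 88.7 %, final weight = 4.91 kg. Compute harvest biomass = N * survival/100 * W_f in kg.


Survivors = 88000 * 88.7/100 = 78056 fish
Harvest biomass = survivors * W_f = 78056 * 4.91 = 383254.96 kg

383254.96 kg


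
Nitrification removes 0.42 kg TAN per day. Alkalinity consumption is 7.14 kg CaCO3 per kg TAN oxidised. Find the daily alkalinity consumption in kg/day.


Alkalinity factor: 7.14 kg CaCO3 consumed per kg TAN nitrified
alk = 0.42 kg TAN * 7.14 = 2.9988 kg CaCO3/day

2.9988 kg CaCO3/day


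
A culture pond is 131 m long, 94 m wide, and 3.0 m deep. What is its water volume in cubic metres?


Base area = L * W = 131 * 94 = 12314 m^2
Volume = area * depth = 12314 * 3.0 = 36942 m^3

36942 m^3


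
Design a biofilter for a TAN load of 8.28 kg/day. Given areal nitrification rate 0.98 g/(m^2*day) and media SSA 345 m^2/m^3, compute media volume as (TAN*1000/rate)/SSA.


A = 8.28*1000 / 0.98 = 8448.9796 m^2
V = 8448.9796 / 345 = 24.4898

24.4898 m^3


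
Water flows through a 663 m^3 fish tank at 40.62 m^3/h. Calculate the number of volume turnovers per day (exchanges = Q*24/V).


Daily flow volume = 40.62 m^3/h * 24 h = 974.88 m^3/day
Exchanges = daily flow / tank volume = 974.88 / 663 = 1.47041 exchanges/day

1.47041 exchanges/day


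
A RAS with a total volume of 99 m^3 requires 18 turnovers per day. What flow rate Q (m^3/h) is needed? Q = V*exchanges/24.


Daily recirculation volume = 99 m^3 * 18 = 1782 m^3/day
Flow rate Q = daily volume / 24 h = 1782 / 24 = 74.25 m^3/h

74.25 m^3/h


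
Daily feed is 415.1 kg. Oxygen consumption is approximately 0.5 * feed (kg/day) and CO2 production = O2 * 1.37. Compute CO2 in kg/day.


O2 = 415.1 * 0.5 = 207.55
CO2 = 207.55 * 1.37 = 284.3435

284.3435 kg/day


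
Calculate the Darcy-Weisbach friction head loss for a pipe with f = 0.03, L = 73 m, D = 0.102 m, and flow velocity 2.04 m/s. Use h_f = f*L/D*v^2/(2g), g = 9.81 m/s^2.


v^2 = 2.04^2 = 4.1616 m^2/s^2
L/D = 73/0.102 = 715.68627
h_f = f*(L/D)*v^2/(2g) = 0.03 * 715.68627 * 4.1616 / 19.62 = 4.55413 m

4.55413 m


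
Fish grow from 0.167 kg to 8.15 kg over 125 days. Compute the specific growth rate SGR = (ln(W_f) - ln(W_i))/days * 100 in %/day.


ln(W_f) = ln(8.15) = 2.0980179
ln(W_i) = ln(0.167) = -1.7897615
ln(W_f) - ln(W_i) = 2.0980179 - -1.7897615 = 3.8877794
SGR = 3.8877794 / 125 * 100 = 3.11022 %/day

3.11022 %/day


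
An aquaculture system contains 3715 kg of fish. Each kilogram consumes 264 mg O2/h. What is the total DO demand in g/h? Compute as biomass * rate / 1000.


Total O2 consumption (mg/h) = 3715 kg * 264 mg/(kg*h) = 980760 mg/h
Convert to g/h: 980760 / 1000 = 980.76 g/h

980.76 g/h


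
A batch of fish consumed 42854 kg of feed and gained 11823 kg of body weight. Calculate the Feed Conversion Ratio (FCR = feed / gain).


FCR = feed consumed / weight gained
FCR = 42854 kg / 11823 kg = 3.62463

3.62463


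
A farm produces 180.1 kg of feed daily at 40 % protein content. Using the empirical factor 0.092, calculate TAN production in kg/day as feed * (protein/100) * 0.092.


Protein in feed = 180.1 * 40/100 = 72.04 kg/day
TAN = protein * 0.092 = 72.04 * 0.092 = 6.62768 kg/day

6.62768 kg/day


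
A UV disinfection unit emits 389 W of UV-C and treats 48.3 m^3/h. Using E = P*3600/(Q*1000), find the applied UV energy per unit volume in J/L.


Energy delivered per hour = 389 W * 3600 s = 1400400 J/h
Volume treated per hour = 48.3 m^3/h * 1000 = 48300 L/h
dose = 1400400 / 48300 = 28.9938 J/L

28.9938 J/L
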